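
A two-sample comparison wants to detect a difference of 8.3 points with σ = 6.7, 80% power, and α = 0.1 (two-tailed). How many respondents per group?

n per group = 2(z_α/2 + z_β)²σ²/d² = 2×(1.645 + 0.84)²×6.7²/8.3² = 8.05 → n = 9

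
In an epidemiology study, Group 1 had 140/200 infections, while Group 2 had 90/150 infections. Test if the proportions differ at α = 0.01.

p̂₁ = 0.7, p̂₂ = 0.6, pooled p̂ = 0.657. z = 1.95. Critical: ±2.576. Fail to reject H₀.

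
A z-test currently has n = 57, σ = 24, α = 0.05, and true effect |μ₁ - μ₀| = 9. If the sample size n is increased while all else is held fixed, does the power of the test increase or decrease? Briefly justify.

Power increases: a larger n shrinks the standard error σ/√n, moving the sampling distribution under H₁ further from the critical value.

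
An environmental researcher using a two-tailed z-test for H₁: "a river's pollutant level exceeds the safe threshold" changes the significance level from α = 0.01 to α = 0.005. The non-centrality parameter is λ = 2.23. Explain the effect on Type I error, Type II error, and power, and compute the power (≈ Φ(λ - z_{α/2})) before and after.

Decreasing α from 0.01 to 0.005:
• Type I error rate decreases (α is the Type I rate by definition).
• Critical value moves from z_{α/2} = 2.576 to 2.807, so power = Φ(λ - z_{α/2}) goes from Φ(2.23 - 2.576) = 0.365 to Φ(2.23 - 2.807) = 0.282.
• Type II error rate β = 1 - power therefore increases (0.635 → 0.718).
Appropriate when false positives are costly — here, shutting down a compliant factory unnecessarily.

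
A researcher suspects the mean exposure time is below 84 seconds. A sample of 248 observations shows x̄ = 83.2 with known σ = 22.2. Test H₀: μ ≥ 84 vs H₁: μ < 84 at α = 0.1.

z = -0.567. Critical value: -1.28. Fail to reject H₀.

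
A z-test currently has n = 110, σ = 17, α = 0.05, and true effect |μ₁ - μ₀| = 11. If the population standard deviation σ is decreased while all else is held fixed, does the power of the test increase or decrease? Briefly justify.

Power increases: a smaller σ shrinks the standard error σ/√n, moving the sampling distribution under H₁ further from the critical value.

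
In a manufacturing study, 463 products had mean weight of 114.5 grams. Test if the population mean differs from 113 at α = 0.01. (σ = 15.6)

z = (x̄ - μ₀)/(σ/√n) = (114.5 - 113)/(15.6/√463) = 2.069. Critical value: ±2.576. Since |2.069| ≤ 2.576, Fail to reject H₀.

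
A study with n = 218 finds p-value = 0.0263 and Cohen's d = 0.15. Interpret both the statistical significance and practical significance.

Statistically significant (p = 0.0263 < 0.05). Cohen's d = 0.15 indicates a very small effect size. Both statistical and practical significance should be considered.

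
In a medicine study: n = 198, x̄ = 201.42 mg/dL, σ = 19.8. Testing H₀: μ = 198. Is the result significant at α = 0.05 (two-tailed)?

z = (201.42 - 198)/(19.8/√198) = 2.43. Since |z| > 1.96, significant at α = 0.05.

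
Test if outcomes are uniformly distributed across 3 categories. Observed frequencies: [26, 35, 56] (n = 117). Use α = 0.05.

Expected = 39 each. χ² = Σ(O-E)²/E = 12.154. df = 2, critical value = 5.991. Reject H₀.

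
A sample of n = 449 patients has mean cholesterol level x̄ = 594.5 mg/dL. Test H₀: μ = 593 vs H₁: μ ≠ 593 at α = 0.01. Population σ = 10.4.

z = (x̄ - μ₀)/(σ/√n) = (594.5 - 593)/(10.4/√449) = 3.056. Critical value: ±2.576. Since |3.056| > 2.576, Reject H₀.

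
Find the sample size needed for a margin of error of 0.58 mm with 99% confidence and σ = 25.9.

n = (z*σ/E)² = (2.576×25.9/0.58)² = 13232.3 → n = 13233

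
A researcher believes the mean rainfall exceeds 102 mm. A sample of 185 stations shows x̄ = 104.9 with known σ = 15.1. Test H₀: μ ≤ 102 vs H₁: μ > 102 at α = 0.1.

z = 2.612. Critical value: 1.28. Reject H₀.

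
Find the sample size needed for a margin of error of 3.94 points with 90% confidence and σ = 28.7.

n = (z*σ/E)² = (1.645×28.7/3.94)² = 143.6 → n = 144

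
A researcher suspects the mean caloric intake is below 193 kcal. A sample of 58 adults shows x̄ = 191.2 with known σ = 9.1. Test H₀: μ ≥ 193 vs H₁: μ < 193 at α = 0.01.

z = -1.506. Critical value: -2.33. Fail to reject H₀.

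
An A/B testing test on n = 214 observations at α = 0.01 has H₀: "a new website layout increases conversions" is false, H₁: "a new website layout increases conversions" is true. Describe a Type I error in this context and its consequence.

Type I error: rejecting H₀ when it is true — concluding that a new website layout increases conversions when in fact it is not. Consequence: rolling out a layout that doesn't actually help — wasted engineering effort.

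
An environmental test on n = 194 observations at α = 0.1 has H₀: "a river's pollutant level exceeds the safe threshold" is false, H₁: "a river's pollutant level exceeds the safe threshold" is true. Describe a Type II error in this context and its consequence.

Type II error: failing to reject H₀ when it is false — concluding that a river's pollutant level exceeds the safe threshold is not supported when in fact it is. Consequence: allowing unsafe pollution to continue.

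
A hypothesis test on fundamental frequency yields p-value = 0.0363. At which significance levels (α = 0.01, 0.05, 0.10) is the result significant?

p = 0.0363. Significant at: α = 0.05, 0.1.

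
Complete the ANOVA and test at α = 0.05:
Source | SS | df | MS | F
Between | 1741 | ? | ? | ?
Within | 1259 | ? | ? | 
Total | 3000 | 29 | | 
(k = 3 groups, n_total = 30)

df_between = 2, df_within = 27. MS_between = 870.5, MS_within = 46.63. F = 18.668, F_crit ≈ 3.354. Reject H₀.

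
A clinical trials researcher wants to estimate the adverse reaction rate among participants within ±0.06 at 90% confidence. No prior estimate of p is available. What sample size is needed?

Conservative approach: use p = 0.5 (maximizes p(1-p) = 0.25). n = z²(0.25)/E² = 1.645²×0.25/0.06² = 187.9 → n = 188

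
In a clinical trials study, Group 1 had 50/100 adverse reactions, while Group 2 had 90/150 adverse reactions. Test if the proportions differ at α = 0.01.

p̂₁ = 0.5, p̂₂ = 0.6, pooled p̂ = 0.56. z = -1.56. Critical: ±2.576. Fail to reject H₀.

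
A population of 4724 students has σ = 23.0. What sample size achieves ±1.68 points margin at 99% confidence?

Without FPC: n₀ = (2.576×23.0/1.68)² = 1243.738. With FPC: n = n₀N/(n₀+N-1) = 984.7 → n = 985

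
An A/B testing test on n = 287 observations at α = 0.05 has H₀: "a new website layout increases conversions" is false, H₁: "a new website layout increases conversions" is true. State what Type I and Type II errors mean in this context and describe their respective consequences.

Type I (false positive): concluding that a new website layout increases conversions when it is not — rolling out a layout that doesn't actually help — wasted engineering effort. Type II (false negative): failing to conclude that a new website layout increases conversions when it is — discarding a layout that would have improved conversions — lost revenue. Which is costlier depends on domain priorities and is a judgement call rather than a statistical fact.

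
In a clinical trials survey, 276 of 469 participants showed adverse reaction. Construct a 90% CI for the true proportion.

p̂ = 0.588. CI = p̂ ± z*√(p̂(1-p̂)/n) = (0.551, 0.626)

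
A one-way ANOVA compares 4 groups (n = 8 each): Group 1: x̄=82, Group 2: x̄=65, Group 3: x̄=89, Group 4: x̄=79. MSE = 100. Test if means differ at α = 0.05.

Grand mean = 78.75. SS_between = 2438.0, MS_between = 812.67. F = 8.127, F_crit ≈ 2.947. Reject H₀.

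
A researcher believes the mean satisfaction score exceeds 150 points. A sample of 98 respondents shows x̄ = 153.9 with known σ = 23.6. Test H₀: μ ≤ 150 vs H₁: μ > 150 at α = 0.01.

z = 1.636. Critical value: 2.33. Fail to reject H₀.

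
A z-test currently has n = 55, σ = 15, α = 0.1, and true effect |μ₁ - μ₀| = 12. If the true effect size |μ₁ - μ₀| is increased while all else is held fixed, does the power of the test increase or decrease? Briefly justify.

Power increases: a larger true effect increases the non-centrality λ = |μ₁ - μ₀|/(σ/√n).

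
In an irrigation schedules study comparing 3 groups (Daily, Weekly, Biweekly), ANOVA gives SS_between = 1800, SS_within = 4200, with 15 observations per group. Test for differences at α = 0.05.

df_between = 2, df_within = 42. F = MS_between/MS_within = 900.0/100.0 = 9.0. F_crit ≈ 3.22. Reject H₀. At least one mean differs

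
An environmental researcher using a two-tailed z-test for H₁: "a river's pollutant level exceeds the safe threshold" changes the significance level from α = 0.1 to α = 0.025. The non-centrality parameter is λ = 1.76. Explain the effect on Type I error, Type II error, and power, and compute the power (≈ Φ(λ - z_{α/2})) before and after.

Decreasing α from 0.1 to 0.025:
• Type I error rate decreases (α is the Type I rate by definition).
• Critical value moves from z_{α/2} = 1.645 to 2.241, so power = Φ(λ - z_{α/2}) goes from Φ(1.76 - 1.645) = 0.546 to Φ(1.76 - 2.241) = 0.315.
• Type II error rate β = 1 - power therefore increases (0.454 → 0.685).
Appropriate when false positives are costly — here, shutting down a compliant factory unnecessarily.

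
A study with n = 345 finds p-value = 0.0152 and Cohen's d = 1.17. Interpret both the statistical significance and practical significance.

Statistically significant (p = 0.0152 < 0.05). Cohen's d = 1.17 indicates a large effect size. Both statistical and practical significance should be considered.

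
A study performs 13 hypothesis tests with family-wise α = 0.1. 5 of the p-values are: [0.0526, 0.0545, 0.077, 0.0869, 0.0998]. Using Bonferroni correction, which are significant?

Bonferroni α = 0.1/13 = 0.00769. None of the given p-values are significant.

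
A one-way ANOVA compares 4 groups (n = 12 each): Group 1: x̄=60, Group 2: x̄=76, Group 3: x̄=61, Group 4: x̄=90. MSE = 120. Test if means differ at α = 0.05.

Grand mean = 71.75. SS_between = 7257.0, MS_between = 2419.0. F = 20.158, F_crit ≈ 2.816. Reject H₀.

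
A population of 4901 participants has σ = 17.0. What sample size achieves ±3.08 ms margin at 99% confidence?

Without FPC: n₀ = (2.576×17.0/3.08)² = 202.157. With FPC: n = n₀N/(n₀+N-1) = 194.2 → n = 195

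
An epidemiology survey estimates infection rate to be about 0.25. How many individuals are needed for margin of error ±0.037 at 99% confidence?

n = z²p(1-p)/E² = 2.576²×0.25×0.75/0.037² = 908.8 → n = 909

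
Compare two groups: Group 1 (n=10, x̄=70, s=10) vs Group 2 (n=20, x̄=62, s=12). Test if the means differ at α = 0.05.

Pooled sp = 11.4. t = 1.813, df = 28. Critical t = ±2.048. Fail to reject H₀.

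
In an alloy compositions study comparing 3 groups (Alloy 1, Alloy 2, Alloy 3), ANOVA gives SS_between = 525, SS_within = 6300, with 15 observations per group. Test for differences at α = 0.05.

df_between = 2, df_within = 42. F = MS_between/MS_within = 262.5/150.0 = 1.75. F_crit ≈ 3.22. Fail to reject H₀.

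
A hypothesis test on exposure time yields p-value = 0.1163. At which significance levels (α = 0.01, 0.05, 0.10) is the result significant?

p = 0.1163. Not significant at any of the given levels.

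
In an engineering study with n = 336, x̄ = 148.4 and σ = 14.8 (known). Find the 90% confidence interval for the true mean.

CI = x̄ ± z*(σ/√n) = 148.4 ± 1.645(14.8/√336) = 148.4 ± 1.33 = (147.07, 149.73)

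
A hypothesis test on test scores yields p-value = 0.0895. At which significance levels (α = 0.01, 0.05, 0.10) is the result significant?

p = 0.0895. Significant at: α = 0.1.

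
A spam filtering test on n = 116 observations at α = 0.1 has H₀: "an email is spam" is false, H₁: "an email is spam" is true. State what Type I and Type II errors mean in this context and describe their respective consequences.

Type I (false positive): concluding that an email is spam when it is not — a legitimate email is sent to the spam folder and the user misses it. Type II (false negative): failing to conclude that an email is spam when it is — a spam email lands in the inbox. Which is costlier depends on domain priorities and is a judgement call rather than a statistical fact.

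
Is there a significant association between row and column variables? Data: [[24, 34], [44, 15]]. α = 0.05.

χ² = 13.242. df = 1, critical = 3.841. Reject H₀. Variables are dependent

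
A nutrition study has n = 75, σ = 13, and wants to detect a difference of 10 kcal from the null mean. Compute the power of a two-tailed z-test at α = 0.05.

SE = σ/√n = 13/√75 = 1.501. Non-centrality λ = d/SE = 10/1.501 = 6.662. Power ≈ Φ(λ - z_{α/2}) = Φ(6.662 - 1.96) = Φ(4.702) = 1.0.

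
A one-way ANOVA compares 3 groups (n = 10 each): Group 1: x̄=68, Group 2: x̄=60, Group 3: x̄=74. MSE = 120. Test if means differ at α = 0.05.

Grand mean = 67.33. SS_between = 986.67, MS_between = 493.33. F = 4.111, F_crit ≈ 3.354. Reject H₀.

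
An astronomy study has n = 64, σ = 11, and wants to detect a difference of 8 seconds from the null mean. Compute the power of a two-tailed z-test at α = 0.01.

SE = σ/√n = 11/√64 = 1.375. Non-centrality λ = d/SE = 8/1.375 = 5.818. Power ≈ Φ(λ - z_{α/2}) = Φ(5.818 - 2.576) = Φ(3.242) = 0.999.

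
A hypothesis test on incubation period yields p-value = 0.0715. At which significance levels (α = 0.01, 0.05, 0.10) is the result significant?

p = 0.0715. Significant at: α = 0.1.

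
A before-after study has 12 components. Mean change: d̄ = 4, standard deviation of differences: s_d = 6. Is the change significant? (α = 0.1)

t = d̄/(s_d/√n) = 4/(6/√12) = 2.309. df = 11, critical t = ±1.796. Reject H₀.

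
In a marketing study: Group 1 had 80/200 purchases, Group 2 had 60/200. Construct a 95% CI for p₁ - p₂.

p̂₁ = 0.4, p̂₂ = 0.3. Difference = 0.1. CI = (0.007, 0.193)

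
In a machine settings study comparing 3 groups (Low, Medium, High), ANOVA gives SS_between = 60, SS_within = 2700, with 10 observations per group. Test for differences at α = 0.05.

df_between = 2, df_within = 27. F = MS_between/MS_within = 30.0/100.0 = 0.3. F_crit ≈ 3.354. Fail to reject H₀.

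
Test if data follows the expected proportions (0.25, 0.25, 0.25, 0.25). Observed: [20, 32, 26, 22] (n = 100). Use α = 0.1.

Expected: [25.0, 25.0, 25.0, 25.0]. χ² = 3.36. df = 3, critical = 6.251. Fail to reject H₀.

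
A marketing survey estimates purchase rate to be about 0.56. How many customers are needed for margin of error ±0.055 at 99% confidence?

n = z²p(1-p)/E² = 2.576²×0.56×0.44/0.055² = 540.5 → n = 541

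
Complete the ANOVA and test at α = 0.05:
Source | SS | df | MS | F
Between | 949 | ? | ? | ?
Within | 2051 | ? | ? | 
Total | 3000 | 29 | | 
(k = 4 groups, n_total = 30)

df_between = 3, df_within = 26. MS_between = 316.33, MS_within = 78.88. F = 4.01, F_crit ≈ 2.975. Reject H₀.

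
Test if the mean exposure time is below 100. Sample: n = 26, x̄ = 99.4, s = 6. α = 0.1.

t = (99.4 - 100)/(6/√26) = -0.51, df = 25. Critical t = -1.316. Fail to reject H₀.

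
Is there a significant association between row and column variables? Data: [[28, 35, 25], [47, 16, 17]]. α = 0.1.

χ² = 13.064. df = 2, critical = 4.605. Reject H₀. Variables are dependent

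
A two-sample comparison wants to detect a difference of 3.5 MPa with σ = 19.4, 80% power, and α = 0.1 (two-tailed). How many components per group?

n per group = 2(z_α/2 + z_β)²σ²/d² = 2×(1.645 + 0.84)²×19.4²/3.5² = 379.4 → n = 380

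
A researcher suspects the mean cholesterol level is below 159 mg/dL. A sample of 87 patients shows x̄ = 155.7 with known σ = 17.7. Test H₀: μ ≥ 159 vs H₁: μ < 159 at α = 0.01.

z = -1.739. Critical value: -2.33. Fail to reject H₀.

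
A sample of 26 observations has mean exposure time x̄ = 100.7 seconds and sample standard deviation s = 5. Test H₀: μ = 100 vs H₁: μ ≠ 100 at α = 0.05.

t = (x̄ - μ₀)/(s/√n) = (100.7 - 100)/(5/√26) = 0.714. df = 25, critical t = ±2.06. Fail to reject H₀.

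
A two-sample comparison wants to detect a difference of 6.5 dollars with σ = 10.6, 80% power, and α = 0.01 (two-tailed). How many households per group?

n per group = 2(z_α/2 + z_β)²σ²/d² = 2×(2.576 + 0.84)²×10.6²/6.5² = 62.1 → n = 63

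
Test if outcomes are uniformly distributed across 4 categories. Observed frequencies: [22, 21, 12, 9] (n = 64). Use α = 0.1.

Expected = 16 each. χ² = Σ(O-E)²/E = 7.875. df = 3, critical value = 6.251. Reject H₀.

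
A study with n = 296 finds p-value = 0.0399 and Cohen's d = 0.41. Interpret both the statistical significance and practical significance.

Statistically significant (p = 0.0399 < 0.05). Cohen's d = 0.41 indicates a small effect size. Both statistical and practical significance should be considered.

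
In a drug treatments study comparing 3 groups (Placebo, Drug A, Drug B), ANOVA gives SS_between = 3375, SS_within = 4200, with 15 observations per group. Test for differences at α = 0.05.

df_between = 2, df_within = 42. F = MS_between/MS_within = 1687.5/100.0 = 16.875. F_crit ≈ 3.22. Reject H₀. At least one mean differs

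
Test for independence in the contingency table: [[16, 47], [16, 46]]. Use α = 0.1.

χ² = 0.003. df = 1, critical = 2.706. Fail to reject H₀. No evidence of dependence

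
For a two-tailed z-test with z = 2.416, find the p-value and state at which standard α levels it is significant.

p = 2·P(Z > |2.416|) = 2·(1 - Φ(2.416)) ≈ 0.0157. Significant at α = 0.1; Significant at α = 0.05.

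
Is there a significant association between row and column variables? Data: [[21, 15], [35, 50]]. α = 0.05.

χ² = 2.994. df = 1, critical = 3.841. Fail to reject H₀. No evidence of dependence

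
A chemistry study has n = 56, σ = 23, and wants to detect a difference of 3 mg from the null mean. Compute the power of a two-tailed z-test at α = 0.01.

SE = σ/√n = 23/√56 = 3.074. Non-centrality λ = d/SE = 3/3.074 = 0.976. Power ≈ Φ(λ - z_{α/2}) = Φ(0.976 - 2.576) = Φ(-1.6) = 0.055.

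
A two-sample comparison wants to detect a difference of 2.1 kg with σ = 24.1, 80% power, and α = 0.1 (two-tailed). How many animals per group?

n per group = 2(z_α/2 + z_β)²σ²/d² = 2×(1.645 + 0.84)²×24.1²/2.1² = 1626.6 → n = 1627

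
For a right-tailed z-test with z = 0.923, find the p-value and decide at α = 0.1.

p = P(Z > 0.923) = 1 - Φ(0.923) ≈ 0.178. Since p ≥ 0.1, fail to reject H₀ (not significant) at α = 0.1.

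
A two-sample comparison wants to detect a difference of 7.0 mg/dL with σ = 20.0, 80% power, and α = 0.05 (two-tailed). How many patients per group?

n per group = 2(z_α/2 + z_β)²σ²/d² = 2×(1.96 + 0.84)²×20.0²/7.0² = 128.0 → n = 128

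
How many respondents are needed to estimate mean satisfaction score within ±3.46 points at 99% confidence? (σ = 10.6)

n = (z*σ/E)² = (2.576×10.6/3.46)² = 62.3 → n = 63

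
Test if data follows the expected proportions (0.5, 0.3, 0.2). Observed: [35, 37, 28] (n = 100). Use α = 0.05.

Expected: [50.0, 30.0, 20.0]. χ² = 9.333. df = 2, critical = 5.991. Reject H₀.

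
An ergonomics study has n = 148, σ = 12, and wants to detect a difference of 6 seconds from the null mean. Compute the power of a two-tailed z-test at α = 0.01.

SE = σ/√n = 12/√148 = 0.986. Non-centrality λ = d/SE = 6/0.986 = 6.083. Power ≈ Φ(λ - z_{α/2}) = Φ(6.083 - 2.576) = Φ(3.507) = 1.0.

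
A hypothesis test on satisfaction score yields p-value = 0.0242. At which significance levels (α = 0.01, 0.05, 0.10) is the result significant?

p = 0.0242. Significant at: α = 0.05, 0.1.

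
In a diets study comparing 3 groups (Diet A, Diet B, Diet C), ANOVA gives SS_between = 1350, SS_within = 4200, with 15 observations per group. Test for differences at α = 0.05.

df_between = 2, df_within = 42. F = MS_between/MS_within = 675.0/100.0 = 6.75. F_crit ≈ 3.22. Reject H₀. At least one mean differs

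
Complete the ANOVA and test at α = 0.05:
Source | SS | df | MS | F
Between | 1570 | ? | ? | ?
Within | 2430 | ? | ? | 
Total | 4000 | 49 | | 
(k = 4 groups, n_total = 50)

df_between = 3, df_within = 46. MS_between = 523.33, MS_within = 52.83. F = 9.907, F_crit ≈ 2.807. Reject H₀.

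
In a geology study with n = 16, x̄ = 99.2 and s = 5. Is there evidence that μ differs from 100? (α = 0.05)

t = (x̄ - μ₀)/(s/√n) = (99.2 - 100)/(5/√16) = -0.64. df = 15, critical t = ±2.131. Fail to reject H₀.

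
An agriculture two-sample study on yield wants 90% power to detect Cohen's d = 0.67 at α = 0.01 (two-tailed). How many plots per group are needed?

z_{α/2} = 2.576, z_β = Φ⁻¹(0.9) = 1.282. For medium effect (d = 0.67): n per group = 2(z_{α/2} + z_β)²/d² = 2(2.576 + 1.282)²/0.67² = 66.3 → 67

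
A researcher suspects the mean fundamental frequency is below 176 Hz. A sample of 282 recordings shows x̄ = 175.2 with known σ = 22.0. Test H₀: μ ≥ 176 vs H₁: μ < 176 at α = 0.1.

z = -0.611. Critical value: -1.28. Fail to reject H₀.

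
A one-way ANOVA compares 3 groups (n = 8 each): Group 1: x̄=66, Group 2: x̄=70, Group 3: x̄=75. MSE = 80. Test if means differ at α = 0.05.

Grand mean = 70.33. SS_between = 325.33, MS_between = 162.67. F = 2.033, F_crit ≈ 3.467. Fail to reject H₀.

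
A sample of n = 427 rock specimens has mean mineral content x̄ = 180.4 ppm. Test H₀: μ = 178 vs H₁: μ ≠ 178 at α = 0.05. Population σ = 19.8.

z = (x̄ - μ₀)/(σ/√n) = (180.4 - 178)/(19.8/√427) = 2.505. Critical value: ±1.96. Since |2.505| > 1.96, Reject H₀.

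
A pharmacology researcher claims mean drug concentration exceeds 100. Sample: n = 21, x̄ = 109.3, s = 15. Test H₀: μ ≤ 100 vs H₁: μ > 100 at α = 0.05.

t = (109.3 - 100)/(15/√21) = 2.841, df = 20. Critical t = 1.725. Reject H₀.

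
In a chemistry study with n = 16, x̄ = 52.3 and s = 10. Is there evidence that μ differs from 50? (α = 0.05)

t = (x̄ - μ₀)/(s/√n) = (52.3 - 50)/(10/√16) = 0.92. df = 15, critical t = ±2.131. Fail to reject H₀.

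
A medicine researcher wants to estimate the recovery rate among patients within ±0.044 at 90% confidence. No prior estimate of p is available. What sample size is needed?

Conservative approach: use p = 0.5 (maximizes p(1-p) = 0.25). n = z²(0.25)/E² = 1.645²×0.25/0.044² = 349.4 → n = 350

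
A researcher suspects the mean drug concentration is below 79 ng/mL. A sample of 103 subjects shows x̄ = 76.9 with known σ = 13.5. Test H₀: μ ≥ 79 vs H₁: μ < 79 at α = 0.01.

z = -1.579. Critical value: -2.33. Fail to reject H₀.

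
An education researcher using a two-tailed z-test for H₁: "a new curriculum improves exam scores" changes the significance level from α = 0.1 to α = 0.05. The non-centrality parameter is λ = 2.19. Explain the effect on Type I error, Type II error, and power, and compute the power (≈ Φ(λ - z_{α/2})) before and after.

Decreasing α from 0.1 to 0.05:
• Type I error rate decreases (α is the Type I rate by definition).
• Critical value moves from z_{α/2} = 1.645 to 1.96, so power = Φ(λ - z_{α/2}) goes from Φ(2.19 - 1.645) = 0.707 to Φ(2.19 - 1.96) = 0.591.
• Type II error rate β = 1 - power therefore increases (0.293 → 0.409).
Appropriate when false positives are costly — here, adopting a curriculum that gives no real benefit — disruption for nothing.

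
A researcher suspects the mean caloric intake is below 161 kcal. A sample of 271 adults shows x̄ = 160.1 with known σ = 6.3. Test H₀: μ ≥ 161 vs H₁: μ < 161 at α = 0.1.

z = -2.352. Critical value: -1.28. Reject H₀.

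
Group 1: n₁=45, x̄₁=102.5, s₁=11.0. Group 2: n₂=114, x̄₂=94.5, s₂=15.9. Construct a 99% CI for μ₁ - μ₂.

Difference = 8.0. SE = √(11.0²/45 + 15.9²/114) = 2.215. CI = (2.29, 13.71)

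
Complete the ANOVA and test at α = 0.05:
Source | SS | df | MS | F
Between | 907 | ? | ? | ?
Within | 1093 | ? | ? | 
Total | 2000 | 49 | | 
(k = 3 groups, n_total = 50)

df_between = 2, df_within = 47. MS_between = 453.5, MS_within = 23.26. F = 19.501, F_crit ≈ 3.195. Reject H₀.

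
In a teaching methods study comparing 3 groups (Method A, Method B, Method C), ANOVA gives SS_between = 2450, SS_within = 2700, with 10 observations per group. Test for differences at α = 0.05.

df_between = 2, df_within = 27. F = MS_between/MS_within = 1225.0/100.0 = 12.25. F_crit ≈ 3.354. Reject H₀. At least one mean differs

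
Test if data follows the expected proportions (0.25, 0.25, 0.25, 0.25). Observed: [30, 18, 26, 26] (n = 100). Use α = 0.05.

Expected: [25.0, 25.0, 25.0, 25.0]. χ² = 3.04. df = 3, critical = 7.815. Fail to reject H₀.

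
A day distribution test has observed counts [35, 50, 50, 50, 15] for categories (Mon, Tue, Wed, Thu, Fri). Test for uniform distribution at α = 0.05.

Expected = 40 each. χ² = Σ(O-E)²/E = 23.75. df = 4, critical value = 9.488. Reject H₀.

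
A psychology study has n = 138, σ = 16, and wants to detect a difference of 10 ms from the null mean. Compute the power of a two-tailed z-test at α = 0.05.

SE = σ/√n = 16/√138 = 1.362. Non-centrality λ = d/SE = 10/1.362 = 7.342. Power ≈ Φ(λ - z_{α/2}) = Φ(7.342 - 1.96) = Φ(5.382) = 1.0.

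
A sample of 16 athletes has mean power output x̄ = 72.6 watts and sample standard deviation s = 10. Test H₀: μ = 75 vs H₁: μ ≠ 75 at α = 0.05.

t = (x̄ - μ₀)/(s/√n) = (72.6 - 75)/(10/√16) = -0.96. df = 15, critical t = ±2.131. Fail to reject H₀.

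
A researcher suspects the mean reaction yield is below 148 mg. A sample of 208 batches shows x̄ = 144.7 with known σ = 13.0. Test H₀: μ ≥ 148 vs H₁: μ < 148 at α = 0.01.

z = -3.661. Critical value: -2.33. Reject H₀.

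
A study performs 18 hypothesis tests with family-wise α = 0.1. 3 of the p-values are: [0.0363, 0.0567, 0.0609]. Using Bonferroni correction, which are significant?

Bonferroni α = 0.1/18 = 0.00556. None of the given p-values are significant.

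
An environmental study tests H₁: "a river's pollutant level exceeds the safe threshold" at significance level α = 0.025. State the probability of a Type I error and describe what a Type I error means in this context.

P(Type I error) = α = 0.025. A Type I error is rejecting H₀ when H₀ is actually true (false positive) — here, concluding that a river's pollutant level exceeds the safe threshold when in fact this is not the case. Consequence: shutting down a compliant factory unnecessarily.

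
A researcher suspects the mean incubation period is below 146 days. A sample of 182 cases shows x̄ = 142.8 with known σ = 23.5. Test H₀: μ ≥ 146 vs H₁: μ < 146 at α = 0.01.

z = -1.837. Critical value: -2.33. Fail to reject H₀.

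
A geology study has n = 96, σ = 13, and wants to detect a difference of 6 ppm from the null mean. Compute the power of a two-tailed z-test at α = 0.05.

SE = σ/√n = 13/√96 = 1.327. Non-centrality λ = d/SE = 6/1.327 = 4.522. Power ≈ Φ(λ - z_{α/2}) = Φ(4.522 - 1.96) = Φ(2.562) = 0.995.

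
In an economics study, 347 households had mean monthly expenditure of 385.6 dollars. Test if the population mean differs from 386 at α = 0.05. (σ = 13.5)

z = (x̄ - μ₀)/(σ/√n) = (385.6 - 386)/(13.5/√347) = -0.552. Critical value: ±1.96. Since |-0.552| ≤ 1.96, Fail to reject H₀.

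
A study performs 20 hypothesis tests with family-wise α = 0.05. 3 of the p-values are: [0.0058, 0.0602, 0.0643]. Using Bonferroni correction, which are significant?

Bonferroni α = 0.05/20 = 0.0025. None of the given p-values are significant.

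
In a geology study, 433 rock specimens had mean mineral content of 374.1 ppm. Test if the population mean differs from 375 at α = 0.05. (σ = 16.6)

z = (x̄ - μ₀)/(σ/√n) = (374.1 - 375)/(16.6/√433) = -1.128. Critical value: ±1.96. Since |-1.128| ≤ 1.96, Fail to reject H₀.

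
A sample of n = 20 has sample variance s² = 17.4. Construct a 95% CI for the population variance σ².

df = 19. χ²_{0.025} = 32.852, χ²_{0.975} = 8.907. CI for σ² = ((n-1)s²/χ²_{α/2}, (n-1)s²/χ²_{1-α/2}) = (19·17.4/32.852, 19·17.4/8.907) = (10.06, 37.12)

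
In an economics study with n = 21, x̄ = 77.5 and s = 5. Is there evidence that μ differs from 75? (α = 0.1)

t = (x̄ - μ₀)/(s/√n) = (77.5 - 75)/(5/√21) = 2.291. df = 20, critical t = ±1.725. Reject H₀.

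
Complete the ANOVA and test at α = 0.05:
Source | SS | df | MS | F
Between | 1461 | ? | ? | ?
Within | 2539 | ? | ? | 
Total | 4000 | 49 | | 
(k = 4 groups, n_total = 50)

df_between = 3, df_within = 46. MS_between = 487.0, MS_within = 55.2. F = 8.823, F_crit ≈ 2.807. Reject H₀.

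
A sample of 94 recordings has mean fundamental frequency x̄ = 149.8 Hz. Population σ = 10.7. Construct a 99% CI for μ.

CI = x̄ ± z*(σ/√n) = 149.8 ± 2.576(10.7/√94) = 149.8 ± 2.84 = (146.96, 152.64)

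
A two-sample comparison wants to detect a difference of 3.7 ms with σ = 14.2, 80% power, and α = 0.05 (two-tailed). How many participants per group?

n per group = 2(z_α/2 + z_β)²σ²/d² = 2×(1.96 + 0.84)²×14.2²/3.7² = 231.0 → n = 231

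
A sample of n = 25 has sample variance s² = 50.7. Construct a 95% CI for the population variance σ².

df = 24. χ²_{0.025} = 39.364, χ²_{0.975} = 12.401. CI for σ² = ((n-1)s²/χ²_{α/2}, (n-1)s²/χ²_{1-α/2}) = (24·50.7/39.364, 24·50.7/12.401) = (30.91, 98.12)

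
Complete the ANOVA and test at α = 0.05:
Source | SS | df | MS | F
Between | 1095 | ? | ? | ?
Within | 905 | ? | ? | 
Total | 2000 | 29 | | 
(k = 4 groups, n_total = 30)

df_between = 3, df_within = 26. MS_between = 365.0, MS_within = 34.81. F = 10.486, F_crit ≈ 2.975. Reject H₀.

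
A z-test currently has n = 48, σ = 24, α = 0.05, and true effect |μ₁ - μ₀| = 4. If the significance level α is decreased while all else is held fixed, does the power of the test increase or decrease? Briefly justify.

Power decreases: a smaller α raises the critical value, so less of the H₁ sampling distribution falls in the rejection region.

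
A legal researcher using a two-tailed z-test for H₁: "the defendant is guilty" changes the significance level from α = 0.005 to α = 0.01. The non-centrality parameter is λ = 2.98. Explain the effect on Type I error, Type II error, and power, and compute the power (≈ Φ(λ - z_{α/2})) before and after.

Increasing α from 0.005 to 0.01:
• Type I error rate increases (α is the Type I rate by definition).
• Critical value moves from z_{α/2} = 2.807 to 2.576, so power = Φ(λ - z_{α/2}) goes from Φ(2.98 - 2.807) = 0.569 to Φ(2.98 - 2.576) = 0.657.
• Type II error rate β = 1 - power therefore decreases (0.431 → 0.343).
Appropriate when false negatives are costly — here, acquitting a guilty person.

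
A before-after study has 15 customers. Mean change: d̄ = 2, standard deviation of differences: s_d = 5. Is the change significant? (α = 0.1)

t = d̄/(s_d/√n) = 2/(5/√15) = 1.549. df = 14, critical t = ±1.761. Fail to reject H₀.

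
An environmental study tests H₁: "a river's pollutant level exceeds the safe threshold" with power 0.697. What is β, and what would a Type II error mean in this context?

β = 1 - power = 1 - 0.697 = 0.303. A Type II error is failing to reject H₀ when H₀ is false (false negative) — here, failing to conclude that a river's pollutant level exceeds the safe threshold when in fact it is true. Consequence: allowing unsafe pollution to continue.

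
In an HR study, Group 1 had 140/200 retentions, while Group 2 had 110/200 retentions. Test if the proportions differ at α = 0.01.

p̂₁ = 0.7, p̂₂ = 0.55, pooled p̂ = 0.625. z = 3.098. Critical: ±2.576. Reject H₀.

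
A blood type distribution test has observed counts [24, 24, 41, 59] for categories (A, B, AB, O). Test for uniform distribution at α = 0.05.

Expected = 37 each. χ² = Σ(O-E)²/E = 22.649. df = 3, critical value = 7.815. Reject H₀.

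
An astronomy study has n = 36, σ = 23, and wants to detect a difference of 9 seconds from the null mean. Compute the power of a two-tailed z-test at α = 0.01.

SE = σ/√n = 23/√36 = 3.833. Non-centrality λ = d/SE = 9/3.833 = 2.348. Power ≈ Φ(λ - z_{α/2}) = Φ(2.348 - 2.576) = Φ(-0.228) = 0.41.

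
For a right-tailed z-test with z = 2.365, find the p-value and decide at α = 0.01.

p = P(Z > 2.365) = 1 - Φ(2.365) ≈ 0.009. Since p < 0.01, reject H₀ (significant) at α = 0.01.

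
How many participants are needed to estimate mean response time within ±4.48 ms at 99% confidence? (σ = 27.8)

n = (z*σ/E)² = (2.576×27.8/4.48)² = 255.5 → n = 256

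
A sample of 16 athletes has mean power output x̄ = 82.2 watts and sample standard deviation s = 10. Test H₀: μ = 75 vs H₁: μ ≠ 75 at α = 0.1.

t = (x̄ - μ₀)/(s/√n) = (82.2 - 75)/(10/√16) = 2.88. df = 15, critical t = ±1.753. Reject H₀.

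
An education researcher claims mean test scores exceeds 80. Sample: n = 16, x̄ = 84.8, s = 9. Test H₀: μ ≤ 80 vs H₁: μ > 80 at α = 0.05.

t = (84.8 - 80)/(9/√16) = 2.133, df = 15. Critical t = 1.753. Reject H₀.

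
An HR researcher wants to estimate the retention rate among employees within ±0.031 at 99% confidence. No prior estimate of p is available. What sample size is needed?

Conservative approach: use p = 0.5 (maximizes p(1-p) = 0.25). n = z²(0.25)/E² = 2.576²×0.25/0.031² = 1726.3 → n = 1727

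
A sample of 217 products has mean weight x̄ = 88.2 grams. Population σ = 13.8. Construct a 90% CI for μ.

CI = x̄ ± z*(σ/√n) = 88.2 ± 1.645(13.8/√217) = 88.2 ± 1.54 = (86.66, 89.74)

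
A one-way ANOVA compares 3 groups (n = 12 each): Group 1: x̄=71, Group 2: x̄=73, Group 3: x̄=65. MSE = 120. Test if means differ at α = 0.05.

Grand mean = 69.67. SS_between = 416.0, MS_between = 208.0. F = 1.733, F_crit ≈ 3.285. Fail to reject H₀.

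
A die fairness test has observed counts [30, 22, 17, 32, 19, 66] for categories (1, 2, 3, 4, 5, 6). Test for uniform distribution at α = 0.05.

Expected = 31 each. χ² = Σ(O-E)²/E = 53.161. df = 5, critical value = 11.07. Reject H₀.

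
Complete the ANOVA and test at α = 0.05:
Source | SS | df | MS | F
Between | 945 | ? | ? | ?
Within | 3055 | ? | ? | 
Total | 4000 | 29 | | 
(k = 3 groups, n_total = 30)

df_between = 2, df_within = 27. MS_between = 472.5, MS_within = 113.15. F = 4.176, F_crit ≈ 3.354. Reject H₀.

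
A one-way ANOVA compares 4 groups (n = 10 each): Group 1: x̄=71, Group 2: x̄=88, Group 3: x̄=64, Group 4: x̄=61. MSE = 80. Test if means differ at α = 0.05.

Grand mean = 71.0. SS_between = 4380.0, MS_between = 1460.0. F = 18.25, F_crit ≈ 2.866. Reject H₀.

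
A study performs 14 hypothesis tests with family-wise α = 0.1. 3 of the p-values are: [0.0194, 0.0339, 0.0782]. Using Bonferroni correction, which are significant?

Bonferroni α = 0.1/14 = 0.00714. None of the given p-values are significant.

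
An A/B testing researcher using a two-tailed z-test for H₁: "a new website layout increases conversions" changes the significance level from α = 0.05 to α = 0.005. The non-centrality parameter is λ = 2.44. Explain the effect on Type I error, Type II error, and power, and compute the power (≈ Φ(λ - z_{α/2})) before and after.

Decreasing α from 0.05 to 0.005:
• Type I error rate decreases (α is the Type I rate by definition).
• Critical value moves from z_{α/2} = 1.96 to 2.807, so power = Φ(λ - z_{α/2}) goes from Φ(2.44 - 1.96) = 0.684 to Φ(2.44 - 2.807) = 0.357.
• Type II error rate β = 1 - power therefore increases (0.316 → 0.643).
Appropriate when false positives are costly — here, rolling out a layout that doesn't actually help — wasted engineering effort.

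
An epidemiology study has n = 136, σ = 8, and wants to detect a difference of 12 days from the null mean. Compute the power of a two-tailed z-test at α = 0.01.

SE = σ/√n = 8/√136 = 0.686. Non-centrality λ = d/SE = 12/0.686 = 17.493. Power ≈ Φ(λ - z_{α/2}) = Φ(17.493 - 2.576) = Φ(14.917) = 1.0.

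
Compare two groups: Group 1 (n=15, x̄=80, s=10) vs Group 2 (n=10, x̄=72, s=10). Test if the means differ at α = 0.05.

Pooled sp = 10.0. t = 1.96, df = 23. Critical t = ±2.069. Fail to reject H₀.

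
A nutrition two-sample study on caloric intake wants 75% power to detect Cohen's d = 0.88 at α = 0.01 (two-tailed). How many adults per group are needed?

z_{α/2} = 2.576, z_β = Φ⁻¹(0.75) = 0.674. For large effect (d = 0.88): n per group = 2(z_{α/2} + z_β)²/d² = 2(2.576 + 0.674)²/0.88² = 27.3 → 28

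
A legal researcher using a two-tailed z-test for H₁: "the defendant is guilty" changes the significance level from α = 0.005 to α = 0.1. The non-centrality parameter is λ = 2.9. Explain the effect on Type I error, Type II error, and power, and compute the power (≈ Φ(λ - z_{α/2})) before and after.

Increasing α from 0.005 to 0.1:
• Type I error rate increases (α is the Type I rate by definition).
• Critical value moves from z_{α/2} = 2.807 to 1.645, so power = Φ(λ - z_{α/2}) goes from Φ(2.9 - 2.807) = 0.537 to Φ(2.9 - 1.645) = 0.895.
• Type II error rate β = 1 - power therefore decreases (0.463 → 0.105).
Appropriate when false negatives are costly — here, acquitting a guilty person.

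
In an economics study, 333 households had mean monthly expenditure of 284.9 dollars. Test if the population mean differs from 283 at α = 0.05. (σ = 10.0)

z = (x̄ - μ₀)/(σ/√n) = (284.9 - 283)/(10.0/√333) = 3.467. Critical value: ±1.96. Since |3.467| > 1.96, Reject H₀.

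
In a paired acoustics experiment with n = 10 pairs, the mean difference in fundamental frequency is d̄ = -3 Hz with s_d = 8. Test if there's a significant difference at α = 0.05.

t = d̄/(s_d/√n) = -3/(8/√10) = -1.186. df = 9, critical t = ±2.262. Fail to reject H₀.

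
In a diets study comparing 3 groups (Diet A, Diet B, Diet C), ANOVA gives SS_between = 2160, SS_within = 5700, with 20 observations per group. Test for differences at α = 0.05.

df_between = 2, df_within = 57. F = MS_between/MS_within = 1080.0/100.0 = 10.8. F_crit ≈ 3.159. Reject H₀. At least one mean differs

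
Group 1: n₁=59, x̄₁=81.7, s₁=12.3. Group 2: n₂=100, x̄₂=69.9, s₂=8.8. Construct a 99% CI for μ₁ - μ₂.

Difference = 11.8. SE = √(12.3²/59 + 8.8²/100) = 1.827. CI = (7.09, 16.51)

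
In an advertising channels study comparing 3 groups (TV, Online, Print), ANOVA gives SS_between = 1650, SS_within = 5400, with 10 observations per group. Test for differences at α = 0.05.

df_between = 2, df_within = 27. F = MS_between/MS_within = 825.0/200.0 = 4.125. F_crit ≈ 3.354. Reject H₀. At least one mean differs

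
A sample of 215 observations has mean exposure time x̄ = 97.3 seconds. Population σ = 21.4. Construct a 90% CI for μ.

CI = x̄ ± z*(σ/√n) = 97.3 ± 1.645(21.4/√215) = 97.3 ± 2.4 = (94.9, 99.7)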